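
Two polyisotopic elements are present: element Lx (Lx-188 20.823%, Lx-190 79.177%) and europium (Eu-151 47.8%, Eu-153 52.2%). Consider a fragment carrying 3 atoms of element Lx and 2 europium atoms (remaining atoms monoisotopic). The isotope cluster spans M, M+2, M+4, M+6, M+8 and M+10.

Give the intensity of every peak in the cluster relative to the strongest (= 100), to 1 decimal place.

0.6 : 7.9 : 40.4 : 95.1 : 100.0 : 38.2

Element Lx pattern (n=3): 0.0090288 : 0.10299281 : 0.39161799 : 0.4963604
Europium pattern (n=2): 0.228484 : 0.499032 : 0.272484
Convolve the two distributions (both contribute in 2-u steps):
  M: 0.0090288×0.228484 = 0.002063
  M+2: 0.0090288×0.499032 + 0.10299281×0.228484 = 0.028038
  M+4: 0.0090288×0.272484 + 0.10299281×0.499032 + 0.39161799×0.228484 = 0.143335
  M+6: 0.10299281×0.272484 + 0.39161799×0.499032 + 0.4963604×0.228484 = 0.336904
  M+8: 0.39161799×0.272484 + 0.4963604×0.499032 = 0.354409
  M+10: 0.4963604×0.272484 = 0.135250
Scale to base peak (0.354409) = 100: 0.6 : 7.9 : 40.4 : 95.1 : 100.0 : 38.2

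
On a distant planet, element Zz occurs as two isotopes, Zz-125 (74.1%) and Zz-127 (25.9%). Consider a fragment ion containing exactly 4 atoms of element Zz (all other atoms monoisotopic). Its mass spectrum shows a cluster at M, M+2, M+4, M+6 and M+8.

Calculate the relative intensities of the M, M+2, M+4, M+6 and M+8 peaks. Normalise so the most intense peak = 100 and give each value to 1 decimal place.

71.5 : 100.0 : 52.4 : 12.2 : 1.1

Expanding (0.741 + 0.259)^4:
P(M) = 0.741^4 = 0.301490
P(M+2) = 4 × 0.741^3 × 0.259^1 = 0.421516
P(M+4) = 6 × 0.741^2 × 0.259^2 = 0.220997
P(M+6) = 4 × 0.741^1 × 0.259^3 = 0.051496
P(M+8) = 0.259^4 = 0.004500
The M+2 peak is largest (0.421516); scaling to 100 gives 71.5 : 100.0 : 52.4 : 12.2 : 1.1.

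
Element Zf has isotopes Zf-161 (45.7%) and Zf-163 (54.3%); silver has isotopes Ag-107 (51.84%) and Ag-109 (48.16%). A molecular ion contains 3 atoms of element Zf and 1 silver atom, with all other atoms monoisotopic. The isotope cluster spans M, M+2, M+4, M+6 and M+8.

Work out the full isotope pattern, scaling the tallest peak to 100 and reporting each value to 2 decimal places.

13.25 : 59.54 : 100.00 : 74.36 : 20.65

Element Zf pattern (n=3): 0.09544399 : 0.34021502 : 0.40423798 : 0.16010301
Silver pattern (n=1): 0.5184 : 0.4816
Convolve the two distributions (both contribute in 2-u steps):
  M: 0.09544399×0.5184 = 0.049478
  M+2: 0.09544399×0.4816 + 0.34021502×0.5184 = 0.222333
  M+4: 0.34021502×0.4816 + 0.40423798×0.5184 = 0.373405
  M+6: 0.40423798×0.4816 + 0.16010301×0.5184 = 0.277678
  M+8: 0.16010301×0.4816 = 0.077106
Scale to base peak (0.373405) = 100: 13.25 : 59.54 : 100.00 : 74.36 : 20.65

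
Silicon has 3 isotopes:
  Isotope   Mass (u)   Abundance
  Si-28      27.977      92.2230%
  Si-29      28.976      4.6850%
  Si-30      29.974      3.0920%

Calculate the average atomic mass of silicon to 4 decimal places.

28.0856 u

Average mass = Σ (abundance × isotope mass) = 0.922230 × 27.977 + 0.046850 × 28.976 + 0.030920 × 29.974
= 25.80123 + 1.35753 + 0.92680 = 28.08556 u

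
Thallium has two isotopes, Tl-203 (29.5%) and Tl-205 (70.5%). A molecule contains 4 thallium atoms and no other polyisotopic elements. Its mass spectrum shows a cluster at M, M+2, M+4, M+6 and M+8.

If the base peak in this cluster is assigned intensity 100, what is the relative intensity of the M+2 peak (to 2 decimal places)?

Term probabilities: M 0.0076, M+2 0.0724, M+4 0.2595, M+6 0.4135, M+8 0.2470. Base peak = M+6.
P(M+6) = C(4,3) × 0.295^1 × 0.705^3 = 4 × 0.2950 × 0.35040263 = 0.413475 (base)
P(M+2) = C(4,1) × 0.295^3 × 0.705^1 = 4 × 0.02567237 × 0.7050 = 0.072396
Relative intensity = 0.072396 / 0.413475 × 100 = 17.51

17.51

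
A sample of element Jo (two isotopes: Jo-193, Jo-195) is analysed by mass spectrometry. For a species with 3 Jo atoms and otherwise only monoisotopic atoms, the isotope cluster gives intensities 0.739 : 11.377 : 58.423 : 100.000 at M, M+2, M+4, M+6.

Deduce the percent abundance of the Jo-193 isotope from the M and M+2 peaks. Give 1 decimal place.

Write p for the Jo-193 fraction. I(M+2)/I(M) = [C(3,1)·p^2·(1−p)] / p^3 = 3·(1−p)/p = 11.377/0.739 = 15.3951
(1−p)/p = 15.3951/3 = 5.1317  ⇒  p = 1/(1 + 5.1317) = 0.1631
Jo-193: 16.3%, Jo-195: 83.7%.

16.3%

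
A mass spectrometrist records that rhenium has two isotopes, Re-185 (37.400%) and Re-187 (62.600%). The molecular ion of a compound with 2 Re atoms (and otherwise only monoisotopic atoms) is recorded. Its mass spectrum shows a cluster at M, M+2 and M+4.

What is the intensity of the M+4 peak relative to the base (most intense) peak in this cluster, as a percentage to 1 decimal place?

Binomial terms of (0.37400 + 0.62600)^2: M 0.1399, M+2 0.4682, M+4 0.3919 → M+2 is the base peak.
P(M+2) = C(2,1) × 0.37400^1 × 0.62600^1 = 2 × 0.3740 × 0.6260 = 0.468248 (base)
P(M+4) = C(2,2) × 0.37400^0 × 0.62600^2 = 1 × 1.0000 × 0.391876 = 0.391876
Relative intensity = 0.391876 / 0.468248 × 100 = 83.7

83.7%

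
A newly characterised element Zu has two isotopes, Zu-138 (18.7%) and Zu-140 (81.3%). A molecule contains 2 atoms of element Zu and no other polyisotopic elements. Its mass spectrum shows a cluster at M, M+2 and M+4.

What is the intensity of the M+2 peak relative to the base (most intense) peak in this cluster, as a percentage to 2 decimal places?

46.00%

(0.187 + 0.813)^2 gives M 0.0350, M+2 0.3041, M+4 0.6610; the largest is M+4.
P(M+4) = C(2,2) × 0.187^0 × 0.813^2 = 1 × 1.0000 × 0.660969 = 0.660969 (base)
P(M+2) = C(2,1) × 0.187^1 × 0.813^1 = 2 × 0.1870 × 0.8130 = 0.304062
Relative intensity = 0.304062 / 0.660969 × 100 = 46.00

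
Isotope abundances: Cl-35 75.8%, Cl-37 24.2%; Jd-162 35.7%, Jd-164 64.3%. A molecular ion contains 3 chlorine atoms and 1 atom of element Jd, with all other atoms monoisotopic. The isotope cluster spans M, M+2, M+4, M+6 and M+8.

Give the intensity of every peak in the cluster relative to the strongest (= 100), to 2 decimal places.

Chlorine pattern (n=3): 0.43551951 : 0.41713346 : 0.13317454 : 0.01417249
Element Jd pattern (n=1): 0.3570 : 0.6430
Convolve the two distributions (both contribute in 2-u steps):
  M: 0.43551951×0.3570 = 0.155480
  M+2: 0.43551951×0.6430 + 0.41713346×0.3570 = 0.428956
  M+4: 0.41713346×0.6430 + 0.13317454×0.3570 = 0.315760
  M+6: 0.13317454×0.6430 + 0.01417249×0.3570 = 0.090691
  M+8: 0.01417249×0.6430 = 0.009113
Scale to base peak (0.428956) = 100: 36.25 : 100.00 : 73.61 : 21.14 : 2.12

36.25 : 100.00 : 73.61 : 21.14 : 2.12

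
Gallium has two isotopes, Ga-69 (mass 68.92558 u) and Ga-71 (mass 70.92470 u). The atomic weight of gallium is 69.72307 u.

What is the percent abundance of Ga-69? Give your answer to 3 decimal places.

60.108%

Let x be the fractional abundance of Ga-69; then Ga-71 has abundance 1 − x.
68.92558·x + 70.92470·(1 − x) = 69.72307
(68.92558 − 70.92470)·x = 69.72307 − 70.92470
x = -1.20163 / -1.99912 = 0.60108 → 60.108% Ga-69, 39.892% Ga-71.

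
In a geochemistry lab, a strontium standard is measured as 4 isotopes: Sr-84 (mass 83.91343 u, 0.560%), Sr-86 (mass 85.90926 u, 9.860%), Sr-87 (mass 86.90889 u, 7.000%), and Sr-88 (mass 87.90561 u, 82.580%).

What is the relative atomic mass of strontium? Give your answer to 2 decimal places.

Ar = Σ fᵢ·mᵢ = 0.00560 × 83.91343 + 0.09860 × 85.90926 + 0.07000 × 86.90889 + 0.82580 × 87.90561
= 0.469915 + 8.470653 + 6.083622 + 72.592453 = 87.616643 u

87.62 u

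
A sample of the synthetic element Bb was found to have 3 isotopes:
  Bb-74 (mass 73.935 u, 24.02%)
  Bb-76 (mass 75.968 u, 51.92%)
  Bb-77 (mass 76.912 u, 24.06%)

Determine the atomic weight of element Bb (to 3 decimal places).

75.707 u

Ar = Σ fᵢ·mᵢ = 0.2402 × 73.935 + 0.5192 × 75.968 + 0.2406 × 76.912
= 17.7592 + 39.4426 + 18.5050 = 75.7068 u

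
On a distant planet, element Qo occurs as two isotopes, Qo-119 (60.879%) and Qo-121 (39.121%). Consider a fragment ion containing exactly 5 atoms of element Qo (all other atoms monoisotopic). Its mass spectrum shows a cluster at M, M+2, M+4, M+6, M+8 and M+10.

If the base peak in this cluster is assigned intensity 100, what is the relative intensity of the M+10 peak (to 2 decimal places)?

Term probabilities: M 0.0836, M+2 0.2687, M+4 0.3453, M+6 0.2219, M+8 0.0713, M+10 0.0092. Base peak = M+4.
P(M+4) = C(5,2) × 0.60879^3 × 0.39121^2 = 10 × 0.22563295 × 0.15304526 = 0.345321 (base)
P(M+10) = C(5,5) × 0.60879^0 × 0.39121^5 = 1 × 1.0000 × 0.00916325 = 0.009163
Relative intensity = 0.009163 / 0.345321 × 100 = 2.65

2.65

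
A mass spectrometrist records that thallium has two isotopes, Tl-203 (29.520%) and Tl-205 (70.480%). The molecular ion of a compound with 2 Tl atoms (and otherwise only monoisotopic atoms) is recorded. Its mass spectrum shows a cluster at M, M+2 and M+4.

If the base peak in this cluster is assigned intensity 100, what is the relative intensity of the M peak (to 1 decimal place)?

Binomial terms of (0.29520 + 0.70480)^2: M 0.0871, M+2 0.4161, M+4 0.4967 → M+4 is the base peak.
P(M+4) = C(2,2) × 0.29520^0 × 0.70480^2 = 1 × 1.0000 × 0.49674304 = 0.496743 (base)
P(M) = C(2,0) × 0.29520^2 × 0.70480^0 = 1 × 0.08714304 × 1.0000 = 0.087143
Relative intensity = 0.087143 / 0.496743 × 100 = 17.5

17.5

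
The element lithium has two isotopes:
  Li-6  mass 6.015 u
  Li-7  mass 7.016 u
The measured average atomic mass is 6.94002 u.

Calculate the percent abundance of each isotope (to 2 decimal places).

Let x be the fractional abundance of Li-6; then Li-7 has abundance 1 − x.
6.015·x + 7.016·(1 − x) = 6.94002
(6.015 − 7.016)·x = 6.94002 − 7.016
x = -0.07598 / -1.001 = 0.07590 → 7.59% Li-6, 92.41% Li-7.

Li-6: 7.59%, Li-7: 92.41%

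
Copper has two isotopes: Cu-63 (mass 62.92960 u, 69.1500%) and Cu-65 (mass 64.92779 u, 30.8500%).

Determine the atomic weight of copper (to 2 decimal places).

63.55 u

Average mass = Σ (abundance × isotope mass) = 0.691500 × 62.92960 + 0.308500 × 64.92779
= 43.515818 + 20.030223 = 63.546041 u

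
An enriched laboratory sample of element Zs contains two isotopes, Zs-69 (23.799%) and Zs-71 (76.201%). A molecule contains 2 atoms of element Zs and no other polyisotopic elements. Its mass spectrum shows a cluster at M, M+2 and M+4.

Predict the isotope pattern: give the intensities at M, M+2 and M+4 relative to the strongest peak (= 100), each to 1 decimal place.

9.8 : 62.5 : 100.0

Each Zs atom is independently Zs-69 (p = 0.23799) or Zs-71 (q = 0.76201); the cluster is the binomial expansion (p + q)^2.
P(M) = 0.23799^2 = 0.056639
P(M+2) = 2 × 0.23799^1 × 0.76201^1 = 0.362702
P(M+4) = 0.76201^2 = 0.580659
The M+4 peak is largest (0.580659); scaling to 100 gives 9.8 : 62.5 : 100.0.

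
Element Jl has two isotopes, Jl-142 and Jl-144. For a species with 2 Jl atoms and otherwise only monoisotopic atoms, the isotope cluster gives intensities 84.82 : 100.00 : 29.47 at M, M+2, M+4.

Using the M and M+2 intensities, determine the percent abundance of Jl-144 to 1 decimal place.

37.1%

If p is the fraction of Jl that is Jl-142, then I(M+2)/I(M) = [C(2,1)·p^1·(1−p)] / p^2 = 2·(1−p)/p = 100.00/84.82 = 1.1790
(1−p)/p = 1.1790/2 = 0.5895  ⇒  p = 1/(1 + 0.5895) = 0.6291
Jl-142: 62.9%, Jl-144: 37.1%.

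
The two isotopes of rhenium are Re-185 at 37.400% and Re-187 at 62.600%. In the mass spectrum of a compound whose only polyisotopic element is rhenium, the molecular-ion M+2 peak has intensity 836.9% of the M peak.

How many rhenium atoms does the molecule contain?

5

The M+2/M ratio from n Re atoms is n · q/p = n · 0.62600/0.37400.
n = 8.369 × 0.37400/0.62600 = 5.00 ≈ 5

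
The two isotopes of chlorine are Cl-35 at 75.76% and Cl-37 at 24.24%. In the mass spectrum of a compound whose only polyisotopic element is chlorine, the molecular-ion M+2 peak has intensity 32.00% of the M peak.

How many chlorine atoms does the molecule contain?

1

For n independent Cl atoms, I(M+2)/I(M) = n · (abundance Cl-37) / (abundance Cl-35) = n · 0.2424/0.7576.
n = 0.3200 × 0.7576/0.2424 = 1.00 ≈ 1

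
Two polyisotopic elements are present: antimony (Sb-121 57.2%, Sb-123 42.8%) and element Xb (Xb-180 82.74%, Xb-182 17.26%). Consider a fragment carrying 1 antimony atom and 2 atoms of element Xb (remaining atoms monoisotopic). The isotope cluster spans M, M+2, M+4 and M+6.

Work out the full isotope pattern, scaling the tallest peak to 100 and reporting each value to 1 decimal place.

85.8 : 100.0 : 30.5 : 2.8

Antimony pattern (n=1): 0.5720 : 0.4280
Element Xb pattern (n=2): 0.68459076 : 0.28561848 : 0.02979076
Convolve the two distributions (both contribute in 2-u steps):
  M: 0.5720×0.68459076 = 0.391586
  M+2: 0.5720×0.28561848 + 0.4280×0.68459076 = 0.456379
  M+4: 0.5720×0.02979076 + 0.4280×0.28561848 = 0.139285
  M+6: 0.4280×0.02979076 = 0.012750
Scale to base peak (0.456379) = 100: 85.8 : 100.0 : 30.5 : 2.8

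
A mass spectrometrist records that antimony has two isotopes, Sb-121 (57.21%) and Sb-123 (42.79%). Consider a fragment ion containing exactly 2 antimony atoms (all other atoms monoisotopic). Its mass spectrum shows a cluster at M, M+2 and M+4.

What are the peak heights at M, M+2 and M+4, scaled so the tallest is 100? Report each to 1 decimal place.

66.8 : 100.0 : 37.4

Expanding (0.5721 + 0.4279)^2:
P(M) = 0.5721^2 = 0.327298
P(M+2) = 2 × 0.5721^1 × 0.4279^1 = 0.489603
P(M+4) = 0.4279^2 = 0.183098
The M+2 peak is largest (0.489603); scaling to 100 gives 66.8 : 100.0 : 37.4.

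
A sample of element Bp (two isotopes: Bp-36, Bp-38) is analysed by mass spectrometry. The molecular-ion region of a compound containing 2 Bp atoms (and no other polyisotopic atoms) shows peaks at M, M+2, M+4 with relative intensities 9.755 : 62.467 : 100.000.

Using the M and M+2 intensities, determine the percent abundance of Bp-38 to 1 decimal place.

Write p for the Bp-36 fraction. I(M+2)/I(M) = [C(2,1)·p^1·(1−p)] / p^2 = 2·(1−p)/p = 62.467/9.755 = 6.4036
(1−p)/p = 6.4036/2 = 3.2018  ⇒  p = 1/(1 + 3.2018) = 0.2380
Bp-36: 23.8%, Bp-38: 76.2%.

76.2%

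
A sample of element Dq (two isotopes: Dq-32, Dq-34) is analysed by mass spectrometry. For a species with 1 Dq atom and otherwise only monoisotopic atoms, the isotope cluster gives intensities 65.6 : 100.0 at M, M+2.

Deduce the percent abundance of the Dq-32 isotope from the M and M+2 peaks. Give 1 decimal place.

Write p for the Dq-32 fraction. I(M+2)/I(M) = [C(1,1)·p^0·(1−p)] / p^1 = 1·(1−p)/p = 100.0/65.6 = 1.5244
(1−p)/p = 1.5244/1 = 1.5244  ⇒  p = 1/(1 + 1.5244) = 0.3961
Dq-32: 39.6%, Dq-34: 60.4%.

39.6%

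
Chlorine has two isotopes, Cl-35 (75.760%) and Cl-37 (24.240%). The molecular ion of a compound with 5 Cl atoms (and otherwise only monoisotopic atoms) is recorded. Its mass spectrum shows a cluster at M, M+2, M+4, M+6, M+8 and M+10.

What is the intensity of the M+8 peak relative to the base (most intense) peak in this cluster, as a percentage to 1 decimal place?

3.3%

Term probabilities: M 0.2496, M+2 0.3993, M+4 0.2555, M+6 0.0817, M+8 0.0131, M+10 0.0008. Base peak = M+2.
P(M+2) = C(5,1) × 0.75760^4 × 0.24240^1 = 5 × 0.32942751 × 0.2424 = 0.399266 (base)
P(M+8) = C(5,4) × 0.75760^1 × 0.24240^4 = 5 × 0.7576 × 0.00345247 = 0.013078
Relative intensity = 0.013078 / 0.399266 × 100 = 3.3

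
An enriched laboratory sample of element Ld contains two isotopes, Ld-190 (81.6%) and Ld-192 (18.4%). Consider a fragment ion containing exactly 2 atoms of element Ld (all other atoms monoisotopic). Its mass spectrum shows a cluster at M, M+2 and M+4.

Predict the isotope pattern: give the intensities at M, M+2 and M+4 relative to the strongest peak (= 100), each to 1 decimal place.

Expanding (0.816 + 0.184)^2:
P(M) = 0.816^2 = 0.665856
P(M+2) = 2 × 0.816^1 × 0.184^1 = 0.300288
P(M+4) = 0.184^2 = 0.033856
The M peak is largest (0.665856); scaling to 100 gives 100.0 : 45.1 : 5.1.

100.0 : 45.1 : 5.1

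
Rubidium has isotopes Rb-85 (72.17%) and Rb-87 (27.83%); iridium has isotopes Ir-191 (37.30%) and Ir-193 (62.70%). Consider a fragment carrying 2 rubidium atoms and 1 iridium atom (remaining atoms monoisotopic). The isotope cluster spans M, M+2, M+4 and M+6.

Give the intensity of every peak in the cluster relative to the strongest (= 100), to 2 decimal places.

Rubidium pattern (n=2): 0.52085089 : 0.40169822 : 0.07745089
Iridium pattern (n=1): 0.3730 : 0.6270
Convolve the two distributions (both contribute in 2-u steps):
  M: 0.52085089×0.3730 = 0.194277
  M+2: 0.52085089×0.6270 + 0.40169822×0.3730 = 0.476407
  M+4: 0.40169822×0.6270 + 0.07745089×0.3730 = 0.280754
  M+6: 0.07745089×0.6270 = 0.048562
Scale to base peak (0.476407) = 100: 40.78 : 100.00 : 58.93 : 10.19

40.78 : 100.00 : 58.93 : 10.19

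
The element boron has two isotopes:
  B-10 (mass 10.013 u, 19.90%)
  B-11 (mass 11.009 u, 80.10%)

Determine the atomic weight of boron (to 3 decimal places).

10.811 u

Weight each isotope mass by its fractional abundance: 0.1990 × 10.013 + 0.8010 × 11.009
= 1.9926 + 8.8182 = 10.8108 u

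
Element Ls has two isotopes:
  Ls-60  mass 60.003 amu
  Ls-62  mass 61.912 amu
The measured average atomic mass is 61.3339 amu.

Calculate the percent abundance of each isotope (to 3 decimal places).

Let x be the fractional abundance of Ls-60; then Ls-62 has abundance 1 − x.
60.003·x + 61.912·(1 − x) = 61.3339
(60.003 − 61.912)·x = 61.3339 − 61.912
x = -0.5781 / -1.909 = 0.30283 → 30.283% Ls-60, 69.717% Ls-62.

Ls-60: 30.283%, Ls-62: 69.717%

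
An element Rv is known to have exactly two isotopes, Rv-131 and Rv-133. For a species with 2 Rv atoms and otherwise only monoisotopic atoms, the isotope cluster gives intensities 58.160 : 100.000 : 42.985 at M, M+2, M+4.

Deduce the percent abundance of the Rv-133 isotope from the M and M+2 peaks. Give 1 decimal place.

46.2%

If p is the fraction of Rv that is Rv-131, then I(M+2)/I(M) = [C(2,1)·p^1·(1−p)] / p^2 = 2·(1−p)/p = 100.000/58.160 = 1.7194
(1−p)/p = 1.7194/2 = 0.8597  ⇒  p = 1/(1 + 0.8597) = 0.5377
Rv-131: 53.8%, Rv-133: 46.2%.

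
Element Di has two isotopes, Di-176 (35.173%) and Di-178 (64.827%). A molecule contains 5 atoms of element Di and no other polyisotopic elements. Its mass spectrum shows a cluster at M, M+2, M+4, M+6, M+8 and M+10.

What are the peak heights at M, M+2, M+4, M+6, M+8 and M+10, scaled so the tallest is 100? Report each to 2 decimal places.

1.60 : 14.72 : 54.26 : 100.00 : 92.15 : 33.97

Expanding (0.35173 + 0.64827)^5:
P(M) = 0.35173^5 = 0.005383
P(M+2) = 5 × 0.35173^4 × 0.64827^1 = 0.049609
P(M+4) = 10 × 0.35173^3 × 0.64827^2 = 0.182869
P(M+6) = 10 × 0.35173^2 × 0.64827^3 = 0.337044
P(M+8) = 5 × 0.35173^1 × 0.64827^4 = 0.310601
P(M+10) = 0.64827^5 = 0.114493
The M+6 peak is largest (0.337044); scaling to 100 gives 1.60 : 14.72 : 54.26 : 100.00 : 92.15 : 33.97.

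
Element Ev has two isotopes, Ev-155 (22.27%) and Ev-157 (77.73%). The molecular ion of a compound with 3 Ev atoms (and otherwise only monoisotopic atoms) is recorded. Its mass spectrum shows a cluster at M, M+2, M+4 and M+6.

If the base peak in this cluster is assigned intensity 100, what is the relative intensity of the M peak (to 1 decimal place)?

2.4

(0.2227 + 0.7773)^3 gives M 0.0110, M+2 0.1157, M+4 0.4037, M+6 0.4696; the largest is M+6.
P(M+6) = C(3,3) × 0.2227^0 × 0.7773^3 = 1 × 1.0000 × 0.469641 = 0.469641 (base)
P(M) = C(3,0) × 0.2227^3 × 0.7773^0 = 1 × 0.01104487 × 1.0000 = 0.011045
Relative intensity = 0.011045 / 0.469641 × 100 = 2.4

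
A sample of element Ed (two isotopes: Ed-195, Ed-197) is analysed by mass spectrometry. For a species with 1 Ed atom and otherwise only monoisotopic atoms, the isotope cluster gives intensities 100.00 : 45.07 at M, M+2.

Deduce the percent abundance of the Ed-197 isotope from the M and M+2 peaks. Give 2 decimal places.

If p is the fraction of Ed that is Ed-195, then I(M+2)/I(M) = [C(1,1)·p^0·(1−p)] / p^1 = 1·(1−p)/p = 45.07/100.00 = 0.4507
(1−p)/p = 0.4507/1 = 0.4507  ⇒  p = 1/(1 + 0.4507) = 0.6893
Ed-195: 68.93%, Ed-197: 31.07%.

31.07%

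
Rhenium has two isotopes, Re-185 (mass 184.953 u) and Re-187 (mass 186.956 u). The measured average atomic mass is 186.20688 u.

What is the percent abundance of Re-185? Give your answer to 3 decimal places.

Let x be the fractional abundance of Re-185; then Re-187 has abundance 1 − x.
184.953·x + 186.956·(1 − x) = 186.20688
(184.953 − 186.956)·x = 186.20688 − 186.956
x = -0.74912 / -2.003 = 0.37400 → 37.400% Re-185, 62.600% Re-187.

37.400%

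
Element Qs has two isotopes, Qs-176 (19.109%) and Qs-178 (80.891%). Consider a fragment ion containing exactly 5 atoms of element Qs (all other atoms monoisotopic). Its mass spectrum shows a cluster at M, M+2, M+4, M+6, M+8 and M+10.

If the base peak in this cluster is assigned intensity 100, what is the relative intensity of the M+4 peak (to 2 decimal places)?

11.16

Binomial terms of (0.19109 + 0.80891)^5: M 0.0003, M+2 0.0054, M+4 0.0457, M+6 0.1933, M+8 0.4091, M+10 0.3463 → M+8 is the base peak.
P(M+8) = C(5,4) × 0.19109^1 × 0.80891^4 = 5 × 0.19109 × 0.4281548 = 0.409081 (base)
P(M+4) = C(5,2) × 0.19109^3 × 0.80891^2 = 10 × 0.00697773 × 0.65433539 = 0.045658
Relative intensity = 0.045658 / 0.409081 × 100 = 11.16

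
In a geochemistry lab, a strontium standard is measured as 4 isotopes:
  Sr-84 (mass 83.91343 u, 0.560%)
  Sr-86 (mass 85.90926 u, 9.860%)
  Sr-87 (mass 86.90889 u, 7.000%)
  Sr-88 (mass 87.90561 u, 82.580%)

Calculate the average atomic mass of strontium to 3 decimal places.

87.617 u

Ar = Σ fᵢ·mᵢ = 0.00560 × 83.91343 + 0.09860 × 85.90926 + 0.07000 × 86.90889 + 0.82580 × 87.90561
= 0.469915 + 8.470653 + 6.083622 + 72.592453 = 87.616643 u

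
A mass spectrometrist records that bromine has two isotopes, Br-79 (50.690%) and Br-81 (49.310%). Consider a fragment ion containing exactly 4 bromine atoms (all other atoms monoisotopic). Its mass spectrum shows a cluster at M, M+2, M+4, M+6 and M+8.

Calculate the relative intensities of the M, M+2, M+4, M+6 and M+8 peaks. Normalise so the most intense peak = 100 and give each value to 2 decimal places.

17.61 : 68.53 : 100.00 : 64.85 : 15.77

Each Br atom is independently Br-79 (p = 0.50690) or Br-81 (q = 0.49310); the cluster is the binomial expansion (p + q)^4.
P(M) = 0.50690^4 = 0.066022
P(M+2) = 4 × 0.50690^3 × 0.49310^1 = 0.256899
P(M+4) = 6 × 0.50690^2 × 0.49310^2 = 0.374857
P(M+6) = 4 × 0.50690^1 × 0.49310^3 = 0.243101
P(M+8) = 0.49310^4 = 0.059121
The M+4 peak is largest (0.374857); scaling to 100 gives 17.61 : 68.53 : 100.00 : 64.85 : 15.77.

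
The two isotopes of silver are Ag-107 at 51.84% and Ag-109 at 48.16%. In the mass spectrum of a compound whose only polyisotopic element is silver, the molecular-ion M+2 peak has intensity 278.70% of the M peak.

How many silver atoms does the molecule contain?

The M+2/M ratio from n Ag atoms is n · q/p = n · 0.4816/0.5184.
n = 2.7870 × 0.5184/0.4816 = 3.00 ≈ 3

3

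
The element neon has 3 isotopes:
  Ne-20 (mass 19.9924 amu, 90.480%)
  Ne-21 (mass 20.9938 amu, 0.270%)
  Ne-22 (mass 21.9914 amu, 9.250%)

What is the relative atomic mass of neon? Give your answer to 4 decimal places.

20.1800 amu

Weight each isotope mass by its fractional abundance: 0.90480 × 19.9924 + 0.00270 × 20.9938 + 0.09250 × 21.9914
= 18.08912 + 0.05668 + 2.03420 = 20.18000 amu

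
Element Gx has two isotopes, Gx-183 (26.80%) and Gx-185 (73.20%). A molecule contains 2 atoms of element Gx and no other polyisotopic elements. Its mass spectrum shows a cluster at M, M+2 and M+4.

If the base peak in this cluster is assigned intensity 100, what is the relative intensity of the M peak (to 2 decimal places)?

Term probabilities: M 0.0718, M+2 0.3924, M+4 0.5358. Base peak = M+4.
P(M+4) = C(2,2) × 0.2680^0 × 0.7320^2 = 1 × 1.0000 × 0.535824 = 0.535824 (base)
P(M) = C(2,0) × 0.2680^2 × 0.7320^0 = 1 × 0.071824 × 1.0000 = 0.071824
Relative intensity = 0.071824 / 0.535824 × 100 = 13.40

13.40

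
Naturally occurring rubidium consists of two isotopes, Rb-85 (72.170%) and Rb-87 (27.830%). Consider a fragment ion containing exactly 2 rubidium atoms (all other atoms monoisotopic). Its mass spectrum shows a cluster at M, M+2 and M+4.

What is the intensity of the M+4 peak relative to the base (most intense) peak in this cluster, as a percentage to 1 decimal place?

(0.72170 + 0.27830)^2 gives M 0.5209, M+2 0.4017, M+4 0.0775; the largest is M.
P(M) = C(2,0) × 0.72170^2 × 0.27830^0 = 1 × 0.52085089 × 1.0000 = 0.520851 (base)
P(M+4) = C(2,2) × 0.72170^0 × 0.27830^2 = 1 × 1.0000 × 0.07745089 = 0.077451
Relative intensity = 0.077451 / 0.520851 × 100 = 14.9

14.9%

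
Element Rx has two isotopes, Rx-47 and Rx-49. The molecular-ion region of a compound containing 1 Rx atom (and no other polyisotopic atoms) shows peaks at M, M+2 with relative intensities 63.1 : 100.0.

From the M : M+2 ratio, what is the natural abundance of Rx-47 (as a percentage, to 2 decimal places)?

38.69%

If p is the fraction of Rx that is Rx-47, then I(M+2)/I(M) = [C(1,1)·p^0·(1−p)] / p^1 = 1·(1−p)/p = 100.0/63.1 = 1.5848
(1−p)/p = 1.5848/1 = 1.5848  ⇒  p = 1/(1 + 1.5848) = 0.3869
Rx-47: 38.69%, Rx-49: 61.31%.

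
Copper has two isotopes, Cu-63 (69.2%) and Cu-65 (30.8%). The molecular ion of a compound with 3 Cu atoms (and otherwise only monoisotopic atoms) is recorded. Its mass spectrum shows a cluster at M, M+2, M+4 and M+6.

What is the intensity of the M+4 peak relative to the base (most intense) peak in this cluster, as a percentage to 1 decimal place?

44.5%

Term probabilities: M 0.3314, M+2 0.4425, M+4 0.1969, M+6 0.0292. Base peak = M+2.
P(M+2) = C(3,1) × 0.692^2 × 0.308^1 = 3 × 0.478864 × 0.3080 = 0.442470 (base)
P(M+4) = C(3,2) × 0.692^1 × 0.308^2 = 3 × 0.6920 × 0.094864 = 0.196938
Relative intensity = 0.196938 / 0.442470 × 100 = 44.5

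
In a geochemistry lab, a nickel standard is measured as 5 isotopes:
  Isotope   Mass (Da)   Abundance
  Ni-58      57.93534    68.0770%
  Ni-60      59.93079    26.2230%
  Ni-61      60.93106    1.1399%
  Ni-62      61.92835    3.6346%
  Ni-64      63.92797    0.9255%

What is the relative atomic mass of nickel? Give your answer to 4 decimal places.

Weight each isotope mass by its fractional abundance: 0.680770 × 57.93534 + 0.262230 × 59.93079 + 0.011399 × 60.93106 + 0.036346 × 61.92835 + 0.009255 × 63.92797
= 39.440641 + 15.715651 + 0.694553 + 2.250848 + 0.591653 = 58.693346 Da

58.6933 Da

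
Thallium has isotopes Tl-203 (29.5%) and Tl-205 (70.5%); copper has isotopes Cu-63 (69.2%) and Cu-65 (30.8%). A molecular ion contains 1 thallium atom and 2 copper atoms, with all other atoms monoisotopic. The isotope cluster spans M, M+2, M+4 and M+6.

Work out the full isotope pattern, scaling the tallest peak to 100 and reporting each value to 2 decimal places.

30.49 : 100.00 : 70.90 : 14.43

Thallium pattern (n=1): 0.2950 : 0.7050
Copper pattern (n=2): 0.478864 : 0.426272 : 0.094864
Convolve the two distributions (both contribute in 2-u steps):
  M: 0.2950×0.478864 = 0.141265
  M+2: 0.2950×0.426272 + 0.7050×0.478864 = 0.463349
  M+4: 0.2950×0.094864 + 0.7050×0.426272 = 0.328507
  M+6: 0.7050×0.094864 = 0.066879
Scale to base peak (0.463349) = 100: 30.49 : 100.00 : 70.90 : 14.43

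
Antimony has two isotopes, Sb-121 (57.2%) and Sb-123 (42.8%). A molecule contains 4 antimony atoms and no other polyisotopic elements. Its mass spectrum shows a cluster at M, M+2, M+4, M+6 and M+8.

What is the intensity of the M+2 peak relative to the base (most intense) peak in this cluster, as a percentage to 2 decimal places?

89.10%

(0.572 + 0.428)^4 gives M 0.1070, M+2 0.3204, M+4 0.3596, M+6 0.1794, M+8 0.0336; the largest is M+4.
P(M+4) = C(4,2) × 0.572^2 × 0.428^2 = 6 × 0.327184 × 0.183184 = 0.359609 (base)
P(M+2) = C(4,1) × 0.572^3 × 0.428^1 = 4 × 0.18714925 × 0.4280 = 0.320400
Relative intensity = 0.320400 / 0.359609 × 100 = 89.10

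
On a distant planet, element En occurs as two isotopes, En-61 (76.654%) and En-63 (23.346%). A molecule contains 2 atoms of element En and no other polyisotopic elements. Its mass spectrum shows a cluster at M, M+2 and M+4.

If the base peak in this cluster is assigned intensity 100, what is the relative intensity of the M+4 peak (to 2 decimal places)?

9.28

Term probabilities: M 0.5876, M+2 0.3579, M+4 0.0545. Base peak = M.
P(M) = C(2,0) × 0.76654^2 × 0.23346^0 = 1 × 0.58758357 × 1.0000 = 0.587584 (base)
P(M+4) = C(2,2) × 0.76654^0 × 0.23346^2 = 1 × 1.0000 × 0.05450357 = 0.054504
Relative intensity = 0.054504 / 0.587584 × 100 = 9.28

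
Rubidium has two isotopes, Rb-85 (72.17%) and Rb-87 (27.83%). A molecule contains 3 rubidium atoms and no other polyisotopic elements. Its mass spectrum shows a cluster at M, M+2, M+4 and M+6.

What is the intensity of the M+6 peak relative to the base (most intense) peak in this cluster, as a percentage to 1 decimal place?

5.0%

Term probabilities: M 0.3759, M+2 0.4349, M+4 0.1677, M+6 0.0216. Base peak = M+2.
P(M+2) = C(3,1) × 0.7217^2 × 0.2783^1 = 3 × 0.52085089 × 0.2783 = 0.434858 (base)
P(M+6) = C(3,3) × 0.7217^0 × 0.2783^3 = 1 × 1.0000 × 0.02155458 = 0.021555
Relative intensity = 0.021555 / 0.434858 × 100 = 5.0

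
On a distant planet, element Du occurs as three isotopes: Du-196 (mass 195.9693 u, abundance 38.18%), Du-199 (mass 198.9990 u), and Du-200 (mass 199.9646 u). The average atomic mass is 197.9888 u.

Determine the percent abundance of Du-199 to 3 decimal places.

46.644%

Let x and y be the fractions of Du-199 and Du-200. Then x + y = 1 − 0.3818 = 0.6182 and 198.9990x + 199.9646y = 197.9888 − 0.3818×195.9693 = 123.16772126.
Substituting: 198.9990x + 199.9646(0.6182 − x) = 123.16772126
(198.9990 − 199.9646)x = -0.45039446  ⇒  x = 0.46644, y = 0.15176
Du-199: 46.644%, Du-200: 15.176%.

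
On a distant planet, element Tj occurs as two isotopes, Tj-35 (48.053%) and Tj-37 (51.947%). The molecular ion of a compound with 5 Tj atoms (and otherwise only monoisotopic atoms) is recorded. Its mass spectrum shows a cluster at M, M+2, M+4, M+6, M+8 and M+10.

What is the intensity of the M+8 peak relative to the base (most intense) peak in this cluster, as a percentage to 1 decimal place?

54.1%

Binomial terms of (0.48053 + 0.51947)^5: M 0.0256, M+2 0.1385, M+4 0.2994, M+6 0.3237, M+8 0.1750, M+10 0.0378 → M+6 is the base peak.
P(M+6) = C(5,3) × 0.48053^2 × 0.51947^3 = 10 × 0.23090908 × 0.1401785 = 0.323685 (base)
P(M+8) = C(5,4) × 0.48053^1 × 0.51947^4 = 5 × 0.48053 × 0.07281853 = 0.174957
Relative intensity = 0.174957 / 0.323685 × 100 = 54.1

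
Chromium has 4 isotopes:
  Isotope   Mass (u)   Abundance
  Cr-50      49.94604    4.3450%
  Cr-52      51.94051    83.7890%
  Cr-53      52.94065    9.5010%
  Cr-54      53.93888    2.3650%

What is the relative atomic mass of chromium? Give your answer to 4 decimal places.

51.9961 u

Ar = Σ fᵢ·mᵢ = 0.043450 × 49.94604 + 0.837890 × 51.94051 + 0.095010 × 52.94065 + 0.023650 × 53.93888
= 2.170155 + 43.520434 + 5.029891 + 1.275655 = 51.996135 u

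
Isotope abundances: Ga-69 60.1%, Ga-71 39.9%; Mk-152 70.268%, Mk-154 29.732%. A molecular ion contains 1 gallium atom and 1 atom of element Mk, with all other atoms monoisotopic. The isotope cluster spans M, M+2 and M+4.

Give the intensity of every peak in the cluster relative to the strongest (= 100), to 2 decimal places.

Gallium pattern (n=1): 0.6010 : 0.3990
Element Mk pattern (n=1): 0.70268 : 0.29732
Convolve the two distributions (both contribute in 2-u steps):
  M: 0.6010×0.70268 = 0.422311
  M+2: 0.6010×0.29732 + 0.3990×0.70268 = 0.459059
  M+4: 0.3990×0.29732 = 0.118631
Scale to base peak (0.459059) = 100: 91.99 : 100.00 : 25.84

91.99 : 100.00 : 25.84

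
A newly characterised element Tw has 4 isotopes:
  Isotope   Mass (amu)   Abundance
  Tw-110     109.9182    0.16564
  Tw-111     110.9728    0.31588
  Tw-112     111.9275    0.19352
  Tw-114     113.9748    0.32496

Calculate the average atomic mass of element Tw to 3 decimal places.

Ar = Σ fᵢ·mᵢ = 0.16564 × 109.9182 + 0.31588 × 110.9728 + 0.19352 × 111.9275 + 0.32496 × 113.9748
= 18.20685 + 35.05409 + 21.66021 + 37.03725 = 111.95840 amu

111.958 amu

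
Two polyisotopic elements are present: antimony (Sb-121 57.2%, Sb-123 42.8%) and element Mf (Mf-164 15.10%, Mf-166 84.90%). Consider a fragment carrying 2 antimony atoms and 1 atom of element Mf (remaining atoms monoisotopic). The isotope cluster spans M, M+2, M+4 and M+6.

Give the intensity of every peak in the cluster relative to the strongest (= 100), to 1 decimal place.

11.1 : 79.3 : 100.0 : 35.1

Antimony pattern (n=2): 0.327184 : 0.489632 : 0.183184
Element Mf pattern (n=1): 0.1510 : 0.8490
Convolve the two distributions (both contribute in 2-u steps):
  M: 0.327184×0.1510 = 0.049405
  M+2: 0.327184×0.8490 + 0.489632×0.1510 = 0.351714
  M+4: 0.489632×0.8490 + 0.183184×0.1510 = 0.443358
  M+6: 0.183184×0.8490 = 0.155523
Scale to base peak (0.443358) = 100: 11.1 : 79.3 : 100.0 : 35.1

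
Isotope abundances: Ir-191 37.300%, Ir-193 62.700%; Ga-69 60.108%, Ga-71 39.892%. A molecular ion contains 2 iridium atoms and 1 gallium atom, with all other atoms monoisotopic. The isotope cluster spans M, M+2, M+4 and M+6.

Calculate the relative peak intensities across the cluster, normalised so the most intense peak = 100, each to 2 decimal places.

19.78 : 79.61 : 100.00 : 37.08

Iridium pattern (n=2): 0.139129 : 0.467742 : 0.393129
Gallium pattern (n=1): 0.60108 : 0.39892
Convolve the two distributions (both contribute in 2-u steps):
  M: 0.139129×0.60108 = 0.083628
  M+2: 0.139129×0.39892 + 0.467742×0.60108 = 0.336652
  M+4: 0.467742×0.39892 + 0.393129×0.60108 = 0.422894
  M+6: 0.393129×0.39892 = 0.156827
Scale to base peak (0.422894) = 100: 19.78 : 79.61 : 100.00 : 37.08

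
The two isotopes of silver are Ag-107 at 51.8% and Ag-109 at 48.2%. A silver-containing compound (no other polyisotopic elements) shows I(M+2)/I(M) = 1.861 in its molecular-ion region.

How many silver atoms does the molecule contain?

For n independent Ag atoms, I(M+2)/I(M) = n · (abundance Ag-109) / (abundance Ag-107) = n · 0.482/0.518.
n = 1.861 × 0.518/0.482 = 2.00 ≈ 2

2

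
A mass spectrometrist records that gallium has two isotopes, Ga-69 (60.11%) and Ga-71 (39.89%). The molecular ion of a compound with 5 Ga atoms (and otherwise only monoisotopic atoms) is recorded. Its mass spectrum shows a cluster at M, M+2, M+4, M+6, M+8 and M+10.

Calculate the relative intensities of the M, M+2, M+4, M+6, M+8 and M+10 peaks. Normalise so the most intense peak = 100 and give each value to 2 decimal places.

Expanding (0.6011 + 0.3989)^5:
P(M) = 0.6011^5 = 0.078475
P(M+2) = 5 × 0.6011^4 × 0.3989^1 = 0.260388
P(M+4) = 10 × 0.6011^3 × 0.3989^2 = 0.345596
P(M+6) = 10 × 0.6011^2 × 0.3989^3 = 0.229343
P(M+8) = 5 × 0.6011^1 × 0.3989^4 = 0.076098
P(M+10) = 0.3989^5 = 0.010100
The M+4 peak is largest (0.345596); scaling to 100 gives 22.71 : 75.34 : 100.00 : 66.36 : 22.02 : 2.92.

22.71 : 75.34 : 100.00 : 66.36 : 22.02 : 2.92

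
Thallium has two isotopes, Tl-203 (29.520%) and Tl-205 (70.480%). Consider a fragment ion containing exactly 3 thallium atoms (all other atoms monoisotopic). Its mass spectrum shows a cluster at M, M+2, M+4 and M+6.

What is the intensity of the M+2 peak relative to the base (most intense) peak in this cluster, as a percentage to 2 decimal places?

Term probabilities: M 0.0257, M+2 0.1843, M+4 0.4399, M+6 0.3501. Base peak = M+4.
P(M+4) = C(3,2) × 0.29520^1 × 0.70480^2 = 3 × 0.2952 × 0.49674304 = 0.439916 (base)
P(M+2) = C(3,1) × 0.29520^2 × 0.70480^1 = 3 × 0.08714304 × 0.7048 = 0.184255
Relative intensity = 0.184255 / 0.439916 × 100 = 41.88

41.88%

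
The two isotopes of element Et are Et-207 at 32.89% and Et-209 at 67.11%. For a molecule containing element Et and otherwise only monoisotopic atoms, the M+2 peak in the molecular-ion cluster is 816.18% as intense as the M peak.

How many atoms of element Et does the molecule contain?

For n independent Et atoms, I(M+2)/I(M) = n · (abundance Et-209) / (abundance Et-207) = n · 0.6711/0.3289.
n = 8.1618 × 0.3289/0.6711 = 4.00 ≈ 4

4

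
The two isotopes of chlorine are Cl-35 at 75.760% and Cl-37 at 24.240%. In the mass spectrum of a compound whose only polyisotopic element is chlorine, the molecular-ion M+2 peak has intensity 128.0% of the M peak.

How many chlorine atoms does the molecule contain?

For n independent Cl atoms, I(M+2)/I(M) = n · (abundance Cl-37) / (abundance Cl-35) = n · 0.24240/0.75760.
n = 1.280 × 0.75760/0.24240 = 4.00 ≈ 4

4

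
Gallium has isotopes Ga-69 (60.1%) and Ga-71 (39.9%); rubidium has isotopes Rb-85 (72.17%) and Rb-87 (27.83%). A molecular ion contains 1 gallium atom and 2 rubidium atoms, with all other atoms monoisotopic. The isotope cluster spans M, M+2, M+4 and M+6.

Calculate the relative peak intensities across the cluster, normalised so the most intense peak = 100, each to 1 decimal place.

Gallium pattern (n=1): 0.6010 : 0.3990
Rubidium pattern (n=2): 0.52085089 : 0.40169822 : 0.07745089
Convolve the two distributions (both contribute in 2-u steps):
  M: 0.6010×0.52085089 = 0.313031
  M+2: 0.6010×0.40169822 + 0.3990×0.52085089 = 0.449240
  M+4: 0.6010×0.07745089 + 0.3990×0.40169822 = 0.206826
  M+6: 0.3990×0.07745089 = 0.030903
Scale to base peak (0.449240) = 100: 69.7 : 100.0 : 46.0 : 6.9

69.7 : 100.0 : 46.0 : 6.9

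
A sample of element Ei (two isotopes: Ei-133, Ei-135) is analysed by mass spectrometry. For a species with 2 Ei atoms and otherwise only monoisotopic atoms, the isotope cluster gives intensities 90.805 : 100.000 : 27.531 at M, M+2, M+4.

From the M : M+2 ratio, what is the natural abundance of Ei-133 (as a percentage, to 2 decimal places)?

Let p = fractional abundance of Ei-133. I(M+2)/I(M) = [C(2,1)·p^1·(1−p)] / p^2 = 2·(1−p)/p = 100.000/90.805 = 1.1013
(1−p)/p = 1.1013/2 = 0.5506  ⇒  p = 1/(1 + 0.5506) = 0.6449
Ei-133: 64.49%, Ei-135: 35.51%.

64.49%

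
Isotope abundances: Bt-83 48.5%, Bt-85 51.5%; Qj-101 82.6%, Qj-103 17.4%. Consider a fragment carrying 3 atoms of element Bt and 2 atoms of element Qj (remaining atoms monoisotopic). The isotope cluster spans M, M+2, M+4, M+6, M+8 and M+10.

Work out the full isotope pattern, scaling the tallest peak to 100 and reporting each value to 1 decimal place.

Element Bt pattern (n=3): 0.11408412 : 0.36342262 : 0.38590238 : 0.13659088
Element Qj pattern (n=2): 0.682276 : 0.287448 : 0.030276
Convolve the two distributions (both contribute in 2-u steps):
  M: 0.11408412×0.682276 = 0.077837
  M+2: 0.11408412×0.287448 + 0.36342262×0.682276 = 0.280748
  M+4: 0.11408412×0.030276 + 0.36342262×0.287448 + 0.38590238×0.682276 = 0.371211
  M+6: 0.36342262×0.030276 + 0.38590238×0.287448 + 0.13659088×0.682276 = 0.215123
  M+8: 0.38590238×0.030276 + 0.13659088×0.287448 = 0.050946
  M+10: 0.13659088×0.030276 = 0.004135
Scale to base peak (0.371211) = 100: 21.0 : 75.6 : 100.0 : 58.0 : 13.7 : 1.1

21.0 : 75.6 : 100.0 : 58.0 : 13.7 : 1.1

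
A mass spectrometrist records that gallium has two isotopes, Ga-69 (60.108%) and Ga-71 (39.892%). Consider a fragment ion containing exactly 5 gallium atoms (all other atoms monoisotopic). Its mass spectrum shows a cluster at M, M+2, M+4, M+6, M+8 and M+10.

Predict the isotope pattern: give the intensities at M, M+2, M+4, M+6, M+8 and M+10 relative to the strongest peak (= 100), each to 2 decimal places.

Expanding (0.60108 + 0.39892)^5:
P(M) = 0.60108^5 = 0.078462
P(M+2) = 5 × 0.60108^4 × 0.39892^1 = 0.260366
P(M+4) = 10 × 0.60108^3 × 0.39892^2 = 0.345596
P(M+6) = 10 × 0.60108^2 × 0.39892^3 = 0.229362
P(M+8) = 5 × 0.60108^1 × 0.39892^4 = 0.076111
P(M+10) = 0.39892^5 = 0.010103
The M+4 peak is largest (0.345596); scaling to 100 gives 22.70 : 75.34 : 100.00 : 66.37 : 22.02 : 2.92.

22.70 : 75.34 : 100.00 : 66.37 : 22.02 : 2.92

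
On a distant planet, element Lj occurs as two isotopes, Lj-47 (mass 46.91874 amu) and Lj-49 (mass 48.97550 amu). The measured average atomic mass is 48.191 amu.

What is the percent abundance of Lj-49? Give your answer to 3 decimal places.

Let x be the fractional abundance of Lj-47; then Lj-49 has abundance 1 − x.
46.91874·x + 48.97550·(1 − x) = 48.191
(46.91874 − 48.97550)·x = 48.191 − 48.97550
x = -0.78450 / -2.05676 = 0.38143 → 38.143% Lj-47, 61.857% Lj-49.

61.857%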